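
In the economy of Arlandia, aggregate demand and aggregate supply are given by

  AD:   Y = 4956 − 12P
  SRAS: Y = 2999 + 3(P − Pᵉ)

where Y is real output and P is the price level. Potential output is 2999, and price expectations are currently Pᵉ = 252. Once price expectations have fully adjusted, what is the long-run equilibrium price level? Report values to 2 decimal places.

Long-run P = 163.08

Short run: with Pᵉ = 252, SRAS is Y = 2243 + 3P. Setting AD = SRAS gives 2713 = 15P, so P = 180.87 and Y = 4956 − 12P = 2785.60.
Output 2785.60 is below potential 2999, so over time expected prices fall and SRAS shifts right until Y returns to 2999.
Long run: Y = 2999 on the AD curve gives 2999 = 4956 − 12P, so P = 163.08.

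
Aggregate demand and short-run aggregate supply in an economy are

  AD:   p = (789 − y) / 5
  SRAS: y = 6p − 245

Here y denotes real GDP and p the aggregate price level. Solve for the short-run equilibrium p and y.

Rearrange AD to y = 789 − 5p.
Set AD = SRAS: 789 − 5p = 6p − 245, so 1034 = 11p and p = 94.
Then y = 789 − 5·94 = 319.

p = 94, y = 319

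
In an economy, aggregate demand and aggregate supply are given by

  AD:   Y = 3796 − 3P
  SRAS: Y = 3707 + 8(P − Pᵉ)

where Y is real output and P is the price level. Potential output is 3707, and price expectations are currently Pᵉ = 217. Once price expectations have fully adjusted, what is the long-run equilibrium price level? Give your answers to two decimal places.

Short run: with Pᵉ = 217, SRAS is Y = 1971 + 8P. Setting AD = SRAS gives 1825 = 11P, so P = 165.91 and Y = 3796 − 3P = 3298.27.
Output 3298.27 is below potential 3707, so over time expected prices fall and SRAS shifts right until Y returns to 3707.
Long run: Y = 3707 on the AD curve gives 3707 = 3796 − 3P, so P = 29.67.

Long-run P = 29.67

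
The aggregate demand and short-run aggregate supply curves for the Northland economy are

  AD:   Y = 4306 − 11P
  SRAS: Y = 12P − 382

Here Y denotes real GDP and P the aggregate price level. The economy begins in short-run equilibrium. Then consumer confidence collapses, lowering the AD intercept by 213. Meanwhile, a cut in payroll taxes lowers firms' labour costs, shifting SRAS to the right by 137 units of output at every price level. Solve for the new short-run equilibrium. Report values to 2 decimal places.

After both shocks: AD is Y = 4093 − 11P and SRAS is Y = 12P − 245.
Setting them equal: 4338 = 23P, so P = 188.61.
Substituting into AD, Y = 2018.30.

P = 188.61, Y = 2018.30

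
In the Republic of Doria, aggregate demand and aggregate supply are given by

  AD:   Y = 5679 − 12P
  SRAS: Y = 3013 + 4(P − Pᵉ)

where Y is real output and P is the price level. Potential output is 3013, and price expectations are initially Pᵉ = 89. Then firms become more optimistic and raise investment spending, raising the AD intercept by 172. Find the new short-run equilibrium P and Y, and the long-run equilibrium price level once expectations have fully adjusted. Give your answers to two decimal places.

AD shifts right: new AD is Y = 5851 − 12P. With Pᵉ = 89, SRAS is Y = 2657 + 4P.
Short run: 5851 − 12P = 2657 + 4P gives 3194 = 16P, so P = 199.63 and Y = 5851 − 12P = 3455.50.
Y = 3455.50 is above potential 3013; expectations adjust and SRAS shifts left until Y = 3013.
Long run: on the new AD curve, 3013 = 5851 − 12P gives P = 236.50.

Short run: P = 199.63, Y = 3455.50. Long run: P = 236.50.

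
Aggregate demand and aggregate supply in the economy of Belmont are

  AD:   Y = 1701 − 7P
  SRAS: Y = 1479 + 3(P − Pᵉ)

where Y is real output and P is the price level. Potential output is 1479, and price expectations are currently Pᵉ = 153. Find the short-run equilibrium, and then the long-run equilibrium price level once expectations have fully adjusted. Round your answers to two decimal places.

Short run: with Pᵉ = 153, SRAS is Y = 1020 + 3P. Setting AD = SRAS gives 681 = 10P, so P = 68.10 and Y = 1701 − 7P = 1224.30.
Output 1224.30 is below potential 1479, so over time expected prices fall and SRAS shifts right until Y returns to 1479.
Long run: Y = 1479 on the AD curve gives 1479 = 1701 − 7P, so P = 31.71.

Short run: P = 68.10, Y = 1224.30. Long run: P = 31.71.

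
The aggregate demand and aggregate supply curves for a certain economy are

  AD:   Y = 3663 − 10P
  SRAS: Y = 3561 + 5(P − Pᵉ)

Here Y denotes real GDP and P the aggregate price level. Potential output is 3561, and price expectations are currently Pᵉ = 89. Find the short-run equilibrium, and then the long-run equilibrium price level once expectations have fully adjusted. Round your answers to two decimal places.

Short run: with Pᵉ = 89, SRAS is Y = 3116 + 5P. Setting AD = SRAS gives 547 = 15P, so P = 36.47 and Y = 3663 − 10P = 3298.33.
Output 3298.33 is below potential 3561, so over time expected prices fall and SRAS shifts right until Y returns to 3561.
Long run: Y = 3561 on the AD curve gives 3561 = 3663 − 10P, so P = 10.20.

Short run: P = 36.47, Y = 3298.33. Long run: P = 10.20.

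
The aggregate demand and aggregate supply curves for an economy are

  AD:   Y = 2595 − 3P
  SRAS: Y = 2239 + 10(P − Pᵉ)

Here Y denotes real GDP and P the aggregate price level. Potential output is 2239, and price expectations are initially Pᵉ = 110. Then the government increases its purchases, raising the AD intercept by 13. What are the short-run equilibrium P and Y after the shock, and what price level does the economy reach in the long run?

Short run: P = 113, Y = 2269. Long run: P = 123.

AD shifts right: new AD is Y = 2608 − 3P. With Pᵉ = 110, SRAS is Y = 1139 + 10P.
Short run: 2608 − 3P = 1139 + 10P gives 1469 = 13P, so P = 113 and Y = 2608 − 3·113 = 2269.
Y = 2269 is above potential 2239; expectations adjust and SRAS shifts left until Y = 2239.
Long run: on the new AD curve, 2239 = 2608 − 3P gives P = 123.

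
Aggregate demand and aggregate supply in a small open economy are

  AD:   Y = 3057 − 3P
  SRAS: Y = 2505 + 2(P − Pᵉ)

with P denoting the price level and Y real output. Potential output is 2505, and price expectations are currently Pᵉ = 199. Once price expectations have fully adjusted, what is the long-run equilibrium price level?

Long-run P = 184

Short run: with Pᵉ = 199, SRAS is Y = 2107 + 2P. Setting AD = SRAS gives 950 = 5P, so P = 190 and Y = 3057 − 3·190 = 2487.
Output 2487 is below potential 2505, so over time expected prices fall and SRAS shifts right until Y returns to 2505.
Long run: Y = 2505 on the AD curve gives 2505 = 3057 − 3P, so P = 184.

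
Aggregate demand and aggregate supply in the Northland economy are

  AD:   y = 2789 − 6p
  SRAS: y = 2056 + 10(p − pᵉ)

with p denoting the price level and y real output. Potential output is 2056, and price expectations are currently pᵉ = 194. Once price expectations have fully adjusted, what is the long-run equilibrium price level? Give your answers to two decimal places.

Long-run p = 122.17

Short run: with pᵉ = 194, SRAS is y = 116 + 10p. Setting AD = SRAS gives 2673 = 16p, so p = 167.06 and y = 2789 − 6p = 1786.63.
Output 1786.63 is below potential 2056, so over time expected prices fall and SRAS shifts right until y returns to 2056.
Long run: y = 2056 on the AD curve gives 2056 = 2789 − 6p, so p = 122.17.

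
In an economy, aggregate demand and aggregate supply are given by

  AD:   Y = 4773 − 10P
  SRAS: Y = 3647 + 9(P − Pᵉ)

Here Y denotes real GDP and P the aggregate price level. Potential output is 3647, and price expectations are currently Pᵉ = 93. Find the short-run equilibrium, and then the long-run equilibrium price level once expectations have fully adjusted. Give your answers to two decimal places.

Short run: P = 103.32, Y = 3739.84. Long run: P = 112.60.

Short run: with Pᵉ = 93, SRAS is Y = 2810 + 9P. Setting AD = SRAS gives 1963 = 19P, so P = 103.32 and Y = 4773 − 10P = 3739.84.
Output 3739.84 is above potential 3647, so over time expected prices rise and SRAS shifts left until Y returns to 3647.
Long run: Y = 3647 on the AD curve gives 3647 = 4773 − 10P, so P = 112.60.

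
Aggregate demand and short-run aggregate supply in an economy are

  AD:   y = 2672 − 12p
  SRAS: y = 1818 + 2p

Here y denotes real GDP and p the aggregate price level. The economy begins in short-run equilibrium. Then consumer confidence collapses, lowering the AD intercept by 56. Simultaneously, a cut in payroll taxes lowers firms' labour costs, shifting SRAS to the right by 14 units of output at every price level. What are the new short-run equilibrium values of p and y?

After both shocks: AD is y = 2616 − 12p and SRAS is y = 1832 + 2p.
Setting them equal: 784 = 14p, so p = 56.
y = 2616 − 12·56 = 1944.

p = 56, y = 1944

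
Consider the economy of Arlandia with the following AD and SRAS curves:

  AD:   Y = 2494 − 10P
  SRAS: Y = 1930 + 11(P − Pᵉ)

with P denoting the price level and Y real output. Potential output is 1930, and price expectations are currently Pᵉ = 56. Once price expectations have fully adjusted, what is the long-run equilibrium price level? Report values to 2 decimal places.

Long-run P = 56.40

Short run: with Pᵉ = 56, SRAS is Y = 1314 + 11P. Setting AD = SRAS gives 1180 = 21P, so P = 56.19 and Y = 2494 − 10P = 1932.10.
Output 1932.10 is above potential 1930, so over time expected prices rise and SRAS shifts left until Y returns to 1930.
Long run: Y = 1930 on the AD curve gives 1930 = 2494 − 10P, so P = 56.40.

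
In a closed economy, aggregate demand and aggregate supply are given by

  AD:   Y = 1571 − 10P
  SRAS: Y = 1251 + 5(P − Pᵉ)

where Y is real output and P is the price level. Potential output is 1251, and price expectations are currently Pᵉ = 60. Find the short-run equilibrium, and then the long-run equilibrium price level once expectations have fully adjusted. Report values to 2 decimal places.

Short run: P = 41.33, Y = 1157.67. Long run: P = 32.00.

Short run: with Pᵉ = 60, SRAS is Y = 951 + 5P. Setting AD = SRAS gives 620 = 15P, so P = 41.33 and Y = 1571 − 10P = 1157.67.
Output 1157.67 is below potential 1251, so over time expected prices fall and SRAS shifts right until Y returns to 1251.
Long run: Y = 1251 on the AD curve gives 1251 = 1571 − 10P, so P = 32.00.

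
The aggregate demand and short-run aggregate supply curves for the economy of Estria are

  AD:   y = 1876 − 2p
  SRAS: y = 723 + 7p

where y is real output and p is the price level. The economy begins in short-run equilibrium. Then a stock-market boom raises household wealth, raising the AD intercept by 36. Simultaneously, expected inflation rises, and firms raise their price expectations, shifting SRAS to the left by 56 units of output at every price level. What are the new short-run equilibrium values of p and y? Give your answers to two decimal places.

p = 138.33, y = 1635.33

After both shocks: AD is y = 1912 − 2p and SRAS is y = 667 + 7p.
Setting them equal: 1245 = 9p, so p = 138.33.
Substituting into AD, y = 1635.33.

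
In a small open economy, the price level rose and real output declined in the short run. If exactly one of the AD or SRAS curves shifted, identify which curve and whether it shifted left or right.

SRAS shifted left

P rose and Y fell. An AD shift moves P and Y in the same direction; an SRAS shift moves them in opposite directions.
Here P and Y moved in opposite directions, so the SRAS curve shifted.
Since Y fell, SRAS shifted left.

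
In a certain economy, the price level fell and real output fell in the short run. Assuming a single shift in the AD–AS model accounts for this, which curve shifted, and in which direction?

AD shifted left

P fell and Y fell. An AD shift moves P and Y in the same direction; an SRAS shift moves them in opposite directions.
Here P and Y moved in the same direction, so the AD curve shifted.
Since Y fell, AD shifted left.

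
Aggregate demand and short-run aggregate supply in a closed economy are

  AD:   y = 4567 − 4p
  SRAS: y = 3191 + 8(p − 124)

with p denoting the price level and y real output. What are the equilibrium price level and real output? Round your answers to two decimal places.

Write SRAS as y = 3191 + 8p − 992 = 2199 + 8p.
Set AD = SRAS: 4567 − 4p = 2199 + 8p, so 2368 = 12p and p = 197.33.
Substituting into AD, y = 4567 − 4p = 3777.67.

p = 197.33, y = 3777.67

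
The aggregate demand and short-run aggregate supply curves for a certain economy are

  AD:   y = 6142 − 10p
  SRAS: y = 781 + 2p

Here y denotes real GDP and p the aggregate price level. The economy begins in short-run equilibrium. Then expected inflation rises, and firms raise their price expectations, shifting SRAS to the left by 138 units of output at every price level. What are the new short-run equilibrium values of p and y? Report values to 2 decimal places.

This is a negative supply shock: SRAS shifts left.
New SRAS: y = 643 + 2p.
Set AD = SRAS: 6142 − 10p = 643 + 2p, so 5499 = 12p and p = 458.25.
Substituting into AD, y = 1559.50.

p = 458.25, y = 1559.50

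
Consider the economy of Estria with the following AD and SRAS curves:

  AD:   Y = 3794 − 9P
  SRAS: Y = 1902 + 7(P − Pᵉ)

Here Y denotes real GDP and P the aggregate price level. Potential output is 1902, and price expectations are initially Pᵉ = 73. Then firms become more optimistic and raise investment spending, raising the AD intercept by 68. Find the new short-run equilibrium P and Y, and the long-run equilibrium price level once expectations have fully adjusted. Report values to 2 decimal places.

Short run: P = 154.44, Y = 2472.06. Long run: P = 217.78.

AD shifts right: new AD is Y = 3862 − 9P. With Pᵉ = 73, SRAS is Y = 1391 + 7P.
Short run: 3862 − 9P = 1391 + 7P gives 2471 = 16P, so P = 154.44 and Y = 3862 − 9P = 2472.06.
Y = 2472.06 is above potential 1902; expectations adjust and SRAS shifts left until Y = 1902.
Long run: on the new AD curve, 1902 = 3862 − 9P gives P = 217.78.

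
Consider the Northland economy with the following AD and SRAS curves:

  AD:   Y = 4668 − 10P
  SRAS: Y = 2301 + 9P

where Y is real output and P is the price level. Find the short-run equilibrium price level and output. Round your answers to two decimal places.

Set AD = SRAS: 4668 − 10P = 2301 + 9P, so 2367 = 19P and P = 124.58.
Substituting into AD, Y = 4668 − 10P = 3422.21.

P = 124.58, Y = 3422.21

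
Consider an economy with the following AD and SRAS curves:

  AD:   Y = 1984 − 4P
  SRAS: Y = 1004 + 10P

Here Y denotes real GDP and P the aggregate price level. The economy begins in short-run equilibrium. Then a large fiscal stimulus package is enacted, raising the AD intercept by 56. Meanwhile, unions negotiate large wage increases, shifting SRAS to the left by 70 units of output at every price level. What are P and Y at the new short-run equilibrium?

After both shocks: AD is Y = 2040 − 4P and SRAS is Y = 934 + 10P.
Setting them equal: 1106 = 14P, so P = 79.
Y = 2040 − 4·79 = 1724.

P = 79, Y = 1724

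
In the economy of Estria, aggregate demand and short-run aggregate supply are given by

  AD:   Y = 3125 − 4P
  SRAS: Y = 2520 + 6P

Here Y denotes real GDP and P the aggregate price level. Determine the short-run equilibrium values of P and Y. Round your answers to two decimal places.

Set AD = SRAS: 3125 − 4P = 2520 + 6P, so 605 = 10P and P = 60.50.
Substituting into AD, Y = 3125 − 4P = 2883.00.

P = 60.50, Y = 2883.00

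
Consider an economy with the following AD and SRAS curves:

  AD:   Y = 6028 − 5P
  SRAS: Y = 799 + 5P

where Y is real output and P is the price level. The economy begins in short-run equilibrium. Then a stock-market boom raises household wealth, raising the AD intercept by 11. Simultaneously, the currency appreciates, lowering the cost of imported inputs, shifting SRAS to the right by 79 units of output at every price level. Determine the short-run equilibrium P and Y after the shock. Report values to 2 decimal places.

After both shocks: AD is Y = 6039 − 5P and SRAS is Y = 878 + 5P.
Setting them equal: 5161 = 10P, so P = 516.10.
Substituting into AD, Y = 3458.50.

P = 516.10, Y = 3458.50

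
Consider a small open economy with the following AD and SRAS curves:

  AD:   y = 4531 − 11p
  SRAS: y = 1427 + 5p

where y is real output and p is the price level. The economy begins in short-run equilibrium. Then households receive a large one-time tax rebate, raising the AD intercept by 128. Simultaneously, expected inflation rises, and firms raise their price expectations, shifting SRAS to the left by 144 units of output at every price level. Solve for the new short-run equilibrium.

After both shocks: AD is y = 4659 − 11p and SRAS is y = 1283 + 5p.
Setting them equal: 3376 = 16p, so p = 211.
y = 4659 − 11·211 = 2338.

p = 211, y = 2338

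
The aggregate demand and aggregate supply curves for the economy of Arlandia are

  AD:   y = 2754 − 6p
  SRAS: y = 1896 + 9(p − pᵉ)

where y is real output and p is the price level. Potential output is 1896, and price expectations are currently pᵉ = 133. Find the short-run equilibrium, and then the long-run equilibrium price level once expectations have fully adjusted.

Short run: with pᵉ = 133, SRAS is y = 699 + 9p. Setting AD = SRAS gives 2055 = 15p, so p = 137 and y = 2754 − 6·137 = 1932.
Output 1932 is above potential 1896, so over time expected prices rise and SRAS shifts left until y returns to 1896.
Long run: y = 1896 on the AD curve gives 1896 = 2754 − 6p, so p = 143.

Short run: p = 137, y = 1932. Long run: p = 143.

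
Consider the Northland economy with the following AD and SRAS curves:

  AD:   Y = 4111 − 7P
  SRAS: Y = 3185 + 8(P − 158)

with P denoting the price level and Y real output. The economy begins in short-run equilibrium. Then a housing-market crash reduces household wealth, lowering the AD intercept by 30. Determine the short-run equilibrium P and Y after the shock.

This is a negative demand shock: AD shifts left.
New AD: Y = 4081 − 7P.
SRAS can be written Y = 1921 + 8P.
Set AD = SRAS: 4081 − 7P = 1921 + 8P, so 2160 = 15P and P = 144.
Y = 4081 − 7·144 = 3073.

P = 144, Y = 3073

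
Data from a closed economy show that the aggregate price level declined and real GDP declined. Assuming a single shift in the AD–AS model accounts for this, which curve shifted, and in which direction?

AD shifted left

P fell and Y fell. An AD shift moves P and Y in the same direction; an SRAS shift moves them in opposite directions.
Here P and Y moved in the same direction, so the AD curve shifted.
Since Y fell, AD shifted left.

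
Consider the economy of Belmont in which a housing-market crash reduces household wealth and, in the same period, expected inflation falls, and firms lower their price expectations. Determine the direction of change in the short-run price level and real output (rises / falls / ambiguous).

The first event is a negative demand shock: AD shifts left, which by itself pushes P down and Y down.
The second is a favourable supply shock: SRAS shifts right, which by itself pushes P down and Y up.
Both shocks push P down, so P falls. The two shocks push Y in opposite directions, so the effect on Y is ambiguous.

Price level: falls; output: ambiguous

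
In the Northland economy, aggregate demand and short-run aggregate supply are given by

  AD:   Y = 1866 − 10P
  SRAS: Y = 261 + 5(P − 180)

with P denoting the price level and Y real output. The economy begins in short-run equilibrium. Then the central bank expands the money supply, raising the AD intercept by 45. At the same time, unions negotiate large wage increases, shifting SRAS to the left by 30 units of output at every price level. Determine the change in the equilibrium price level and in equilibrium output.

ΔP = +5, ΔY = -5

After both shocks: AD is Y = 1911 − 10P and SRAS is Y = 5P − 669.
Setting them equal: 2580 = 15P, so P = 172.
Y = 1911 − 10·172 = 191.
Initially P = 167, Y = 196, so ΔP = +5 and ΔY = -5.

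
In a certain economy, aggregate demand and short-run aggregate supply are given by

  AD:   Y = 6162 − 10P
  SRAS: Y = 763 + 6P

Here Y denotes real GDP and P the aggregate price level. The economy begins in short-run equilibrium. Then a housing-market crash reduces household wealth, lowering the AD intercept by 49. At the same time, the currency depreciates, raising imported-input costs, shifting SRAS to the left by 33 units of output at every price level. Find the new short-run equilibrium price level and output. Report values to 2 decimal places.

After both shocks: AD is Y = 6113 − 10P and SRAS is Y = 730 + 6P.
Setting them equal: 5383 = 16P, so P = 336.44.
Substituting into AD, Y = 2748.63.

P = 336.44, Y = 2748.63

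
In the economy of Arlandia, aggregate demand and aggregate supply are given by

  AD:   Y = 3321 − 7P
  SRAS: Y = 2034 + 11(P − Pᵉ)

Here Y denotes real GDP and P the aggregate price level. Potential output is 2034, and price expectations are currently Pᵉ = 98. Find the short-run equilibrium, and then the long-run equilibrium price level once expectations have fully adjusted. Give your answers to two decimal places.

Short run: P = 131.39, Y = 2401.28. Long run: P = 183.86.

Short run: with Pᵉ = 98, SRAS is Y = 956 + 11P. Setting AD = SRAS gives 2365 = 18P, so P = 131.39 and Y = 3321 − 7P = 2401.28.
Output 2401.28 is above potential 2034, so over time expected prices rise and SRAS shifts left until Y returns to 2034.
Long run: Y = 2034 on the AD curve gives 2034 = 3321 − 7P, so P = 183.86.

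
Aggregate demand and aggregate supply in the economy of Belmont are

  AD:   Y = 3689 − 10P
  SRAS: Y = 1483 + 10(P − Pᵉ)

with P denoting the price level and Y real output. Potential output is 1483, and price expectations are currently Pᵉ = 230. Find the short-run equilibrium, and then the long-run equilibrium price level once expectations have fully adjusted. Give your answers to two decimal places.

Short run: with Pᵉ = 230, SRAS is Y = 10P − 817. Setting AD = SRAS gives 4506 = 20P, so P = 225.30 and Y = 3689 − 10P = 1436.00.
Output 1436.00 is below potential 1483, so over time expected prices fall and SRAS shifts right until Y returns to 1483.
Long run: Y = 1483 on the AD curve gives 1483 = 3689 − 10P, so P = 220.60.

Short run: P = 225.30, Y = 1436.00. Long run: P = 220.60.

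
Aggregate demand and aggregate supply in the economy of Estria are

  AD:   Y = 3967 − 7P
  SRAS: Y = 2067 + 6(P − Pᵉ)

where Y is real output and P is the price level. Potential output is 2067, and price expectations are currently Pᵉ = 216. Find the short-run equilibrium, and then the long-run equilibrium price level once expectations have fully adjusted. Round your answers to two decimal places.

Short run: with Pᵉ = 216, SRAS is Y = 771 + 6P. Setting AD = SRAS gives 3196 = 13P, so P = 245.85 and Y = 3967 − 7P = 2246.08.
Output 2246.08 is above potential 2067, so over time expected prices rise and SRAS shifts left until Y returns to 2067.
Long run: Y = 2067 on the AD curve gives 2067 = 3967 − 7P, so P = 271.43.

Short run: P = 245.85, Y = 2246.08. Long run: P = 271.43.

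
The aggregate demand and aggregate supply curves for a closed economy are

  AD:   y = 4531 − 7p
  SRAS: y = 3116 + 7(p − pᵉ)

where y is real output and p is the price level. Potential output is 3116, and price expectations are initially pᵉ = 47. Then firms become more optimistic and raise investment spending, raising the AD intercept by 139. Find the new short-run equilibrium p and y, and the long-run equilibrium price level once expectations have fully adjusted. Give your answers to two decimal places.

AD shifts right: new AD is y = 4670 − 7p. With pᵉ = 47, SRAS is y = 2787 + 7p.
Short run: 4670 − 7p = 2787 + 7p gives 1883 = 14p, so p = 134.50 and y = 4670 − 7p = 3728.50.
y = 3728.50 is above potential 3116; expectations adjust and SRAS shifts left until y = 3116.
Long run: on the new AD curve, 3116 = 4670 − 7p gives p = 222.00.

Short run: p = 134.50, y = 3728.50. Long run: p = 222.00.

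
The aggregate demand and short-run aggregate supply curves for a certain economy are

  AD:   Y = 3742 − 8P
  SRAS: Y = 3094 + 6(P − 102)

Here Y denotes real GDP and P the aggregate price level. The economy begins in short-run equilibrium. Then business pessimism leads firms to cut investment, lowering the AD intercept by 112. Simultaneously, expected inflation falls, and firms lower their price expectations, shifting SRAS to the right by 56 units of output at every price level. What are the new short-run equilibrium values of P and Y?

After both shocks: AD is Y = 3630 − 8P and SRAS is Y = 2538 + 6P.
Setting them equal: 1092 = 14P, so P = 78.
Y = 3630 − 8·78 = 3006.

P = 78, Y = 3006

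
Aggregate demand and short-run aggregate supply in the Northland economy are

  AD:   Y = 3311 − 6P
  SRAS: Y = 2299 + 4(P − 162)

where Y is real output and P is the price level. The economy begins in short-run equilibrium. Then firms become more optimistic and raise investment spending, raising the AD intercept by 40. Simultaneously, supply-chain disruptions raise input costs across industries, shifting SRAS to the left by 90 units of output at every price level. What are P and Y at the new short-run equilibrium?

P = 179, Y = 2277

After both shocks: AD is Y = 3351 − 6P and SRAS is Y = 1561 + 4P.
Setting them equal: 1790 = 10P, so P = 179.
Y = 3351 − 6·179 = 2277.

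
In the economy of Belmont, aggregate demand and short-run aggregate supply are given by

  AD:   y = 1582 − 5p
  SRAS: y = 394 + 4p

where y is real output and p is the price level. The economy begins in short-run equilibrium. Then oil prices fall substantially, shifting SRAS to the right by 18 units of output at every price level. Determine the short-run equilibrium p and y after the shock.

This is a positive supply shock: SRAS shifts right.
New SRAS: y = 412 + 4p.
Set AD = SRAS: 1582 − 5p = 412 + 4p, so 1170 = 9p and p = 130.
y = 1582 − 5·130 = 932.

p = 130, y = 932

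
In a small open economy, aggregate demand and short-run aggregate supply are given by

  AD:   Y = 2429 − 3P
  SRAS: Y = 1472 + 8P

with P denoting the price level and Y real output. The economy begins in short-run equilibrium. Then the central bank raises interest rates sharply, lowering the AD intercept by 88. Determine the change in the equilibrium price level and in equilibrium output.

ΔP = -8, ΔY = -64

This is a negative demand shock: AD shifts left.
New AD: Y = 2341 − 3P.
Set AD = SRAS: 2341 − 3P = 1472 + 8P, so 869 = 11P and P = 79.
Y = 2341 − 3·79 = 2104.
Initially P = 87, Y = 2168, so ΔP = -8 and ΔY = -64.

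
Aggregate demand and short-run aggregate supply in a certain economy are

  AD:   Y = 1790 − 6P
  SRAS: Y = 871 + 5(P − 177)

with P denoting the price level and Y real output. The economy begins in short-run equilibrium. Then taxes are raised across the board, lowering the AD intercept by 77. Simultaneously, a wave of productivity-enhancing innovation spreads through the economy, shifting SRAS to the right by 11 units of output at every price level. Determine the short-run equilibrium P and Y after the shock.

P = 156, Y = 777

After both shocks: AD is Y = 1713 − 6P and SRAS is Y = 5P − 3.
Setting them equal: 1716 = 11P, so P = 156.
Y = 1713 − 6·156 = 777.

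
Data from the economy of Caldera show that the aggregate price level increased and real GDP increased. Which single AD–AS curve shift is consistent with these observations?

AD shifted right

P rose and Y rose. An AD shift moves P and Y in the same direction; an SRAS shift moves them in opposite directions.
Here P and Y moved in the same direction, so the AD curve shifted.
Since Y rose, AD shifted right.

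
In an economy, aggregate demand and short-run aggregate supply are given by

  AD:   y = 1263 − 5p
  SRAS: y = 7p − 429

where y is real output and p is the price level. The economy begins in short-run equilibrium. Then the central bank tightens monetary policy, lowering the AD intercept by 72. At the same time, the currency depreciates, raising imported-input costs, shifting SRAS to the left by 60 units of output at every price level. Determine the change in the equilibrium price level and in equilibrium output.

Δp = -1, Δy = -67

After both shocks: AD is y = 1191 − 5p and SRAS is y = 7p − 489.
Setting them equal: 1680 = 12p, so p = 140.
y = 1191 − 5·140 = 491.
Initially p = 141, y = 558, so Δp = -1 and Δy = -67.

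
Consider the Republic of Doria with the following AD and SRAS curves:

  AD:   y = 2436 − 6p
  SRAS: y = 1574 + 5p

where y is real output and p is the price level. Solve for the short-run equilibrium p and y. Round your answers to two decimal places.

Set AD = SRAS: 2436 − 6p = 1574 + 5p, so 862 = 11p and p = 78.36.
Substituting into AD, y = 2436 − 6p = 1965.82.

p = 78.36, y = 1965.82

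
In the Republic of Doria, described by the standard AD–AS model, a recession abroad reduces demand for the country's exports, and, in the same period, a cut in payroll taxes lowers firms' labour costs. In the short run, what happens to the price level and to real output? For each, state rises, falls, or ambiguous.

The first event is a negative demand shock: AD shifts left, which by itself pushes P down and Y down.
The second is a favourable supply shock: SRAS shifts right, which by itself pushes P down and Y up.
Both shocks push P down, so P falls. The two shocks push Y in opposite directions, so the effect on Y is ambiguous.

Price level: falls; output: ambiguous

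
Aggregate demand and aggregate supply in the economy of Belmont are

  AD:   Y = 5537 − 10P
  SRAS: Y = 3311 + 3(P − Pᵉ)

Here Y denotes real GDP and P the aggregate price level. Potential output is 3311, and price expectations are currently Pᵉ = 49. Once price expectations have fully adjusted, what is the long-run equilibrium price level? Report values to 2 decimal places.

Long-run P = 222.60

Short run: with Pᵉ = 49, SRAS is Y = 3164 + 3P. Setting AD = SRAS gives 2373 = 13P, so P = 182.54 and Y = 5537 − 10P = 3711.62.
Output 3711.62 is above potential 3311, so over time expected prices rise and SRAS shifts left until Y returns to 3311.
Long run: Y = 3311 on the AD curve gives 3311 = 5537 − 10P, so P = 222.60.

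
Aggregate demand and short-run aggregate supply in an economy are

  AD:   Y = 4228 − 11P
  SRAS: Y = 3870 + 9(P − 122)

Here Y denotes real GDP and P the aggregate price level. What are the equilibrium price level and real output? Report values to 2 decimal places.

P = 72.80, Y = 3427.20

Write SRAS as Y = 3870 + 9P − 1098 = 2772 + 9P.
Set AD = SRAS: 4228 − 11P = 2772 + 9P, so 1456 = 20P and P = 72.80.
Substituting into AD, Y = 4228 − 11P = 3427.20.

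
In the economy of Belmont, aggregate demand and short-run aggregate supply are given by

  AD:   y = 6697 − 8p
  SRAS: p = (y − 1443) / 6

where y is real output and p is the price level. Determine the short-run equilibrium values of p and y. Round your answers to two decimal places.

p = 375.29, y = 3694.71

Rearrange SRAS to y = 1443 + 6p.
Set AD = SRAS: 6697 − 8p = 1443 + 6p, so 5254 = 14p and p = 375.29.
Substituting into AD, y = 6697 − 8p = 3694.71.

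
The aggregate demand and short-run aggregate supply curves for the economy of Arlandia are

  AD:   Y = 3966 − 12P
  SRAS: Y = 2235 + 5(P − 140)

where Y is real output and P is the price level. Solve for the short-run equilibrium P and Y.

Write SRAS as Y = 2235 + 5P − 700 = 1535 + 5P.
Set AD = SRAS: 3966 − 12P = 1535 + 5P, so 2431 = 17P and P = 143.
Then Y = 3966 − 12·143 = 2250.

P = 143, Y = 2250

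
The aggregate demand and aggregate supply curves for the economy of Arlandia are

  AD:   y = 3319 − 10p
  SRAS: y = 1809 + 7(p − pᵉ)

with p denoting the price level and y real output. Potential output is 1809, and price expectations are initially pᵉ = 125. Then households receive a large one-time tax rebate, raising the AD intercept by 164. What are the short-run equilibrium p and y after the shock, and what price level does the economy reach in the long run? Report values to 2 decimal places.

Short run: p = 149.94, y = 1983.59. Long run: p = 167.40.

AD shifts right: new AD is y = 3483 − 10p. With pᵉ = 125, SRAS is y = 934 + 7p.
Short run: 3483 − 10p = 934 + 7p gives 2549 = 17p, so p = 149.94 and y = 3483 − 10p = 1983.59.
y = 1983.59 is above potential 1809; expectations adjust and SRAS shifts left until y = 1809.
Long run: on the new AD curve, 1809 = 3483 − 10p gives p = 167.40.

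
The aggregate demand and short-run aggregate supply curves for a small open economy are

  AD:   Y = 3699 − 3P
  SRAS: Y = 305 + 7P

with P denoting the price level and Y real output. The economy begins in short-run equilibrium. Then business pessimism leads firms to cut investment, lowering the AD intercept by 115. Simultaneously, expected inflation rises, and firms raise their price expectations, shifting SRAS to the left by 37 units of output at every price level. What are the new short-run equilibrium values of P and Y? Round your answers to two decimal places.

P = 331.60, Y = 2589.20

After both shocks: AD is Y = 3584 − 3P and SRAS is Y = 268 + 7P.
Setting them equal: 3316 = 10P, so P = 331.60.
Substituting into AD, Y = 2589.20.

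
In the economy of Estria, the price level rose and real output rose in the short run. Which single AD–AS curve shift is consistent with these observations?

AD shifted right

P rose and Y rose. An AD shift moves P and Y in the same direction; an SRAS shift moves them in opposite directions.
Here P and Y moved in the same direction, so the AD curve shifted.
Since Y rose, AD shifted right.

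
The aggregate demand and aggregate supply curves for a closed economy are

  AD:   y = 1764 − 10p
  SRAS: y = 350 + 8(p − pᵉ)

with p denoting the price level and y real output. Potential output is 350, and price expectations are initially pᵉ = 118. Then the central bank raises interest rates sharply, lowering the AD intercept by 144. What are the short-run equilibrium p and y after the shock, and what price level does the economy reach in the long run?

AD shifts left: new AD is y = 1620 − 10p. With pᵉ = 118, SRAS is y = 8p − 594.
Short run: 1620 − 10p = 8p − 594 gives 2214 = 18p, so p = 123 and y = 1620 − 10·123 = 390.
y = 390 is above potential 350; expectations adjust and SRAS shifts left until y = 350.
Long run: on the new AD curve, 350 = 1620 − 10p gives p = 127.

Short run: p = 123, y = 390. Long run: p = 127.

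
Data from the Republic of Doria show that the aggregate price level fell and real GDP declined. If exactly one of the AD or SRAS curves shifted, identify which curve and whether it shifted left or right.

P fell and Y fell. An AD shift moves P and Y in the same direction; an SRAS shift moves them in opposite directions.
Here P and Y moved in the same direction, so the AD curve shifted.
Since Y fell, AD shifted left.

AD shifted left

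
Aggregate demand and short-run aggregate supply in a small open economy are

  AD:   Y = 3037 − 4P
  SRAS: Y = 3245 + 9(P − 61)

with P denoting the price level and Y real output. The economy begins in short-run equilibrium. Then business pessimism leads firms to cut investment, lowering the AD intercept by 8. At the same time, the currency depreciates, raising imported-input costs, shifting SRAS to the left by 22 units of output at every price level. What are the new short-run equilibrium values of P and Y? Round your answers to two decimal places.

P = 27.31, Y = 2919.77

After both shocks: AD is Y = 3029 − 4P and SRAS is Y = 2674 + 9P.
Setting them equal: 355 = 13P, so P = 27.31.
Substituting into AD, Y = 2919.77.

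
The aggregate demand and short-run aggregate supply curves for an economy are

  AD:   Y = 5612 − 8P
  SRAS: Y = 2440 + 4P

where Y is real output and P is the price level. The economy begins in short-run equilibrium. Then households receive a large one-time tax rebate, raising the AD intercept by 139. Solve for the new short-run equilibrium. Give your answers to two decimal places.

This is a positive demand shock: AD shifts right.
New AD: Y = 5751 − 8P.
Set AD = SRAS: 5751 − 8P = 2440 + 4P, so 3311 = 12P and P = 275.92.
Substituting into AD, Y = 3543.67.

P = 275.92, Y = 3543.67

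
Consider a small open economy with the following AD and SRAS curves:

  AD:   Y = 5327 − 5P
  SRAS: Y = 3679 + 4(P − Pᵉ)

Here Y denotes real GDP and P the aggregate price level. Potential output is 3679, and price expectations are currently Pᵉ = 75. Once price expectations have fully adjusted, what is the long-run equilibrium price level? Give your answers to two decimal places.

Long-run P = 329.60

Short run: with Pᵉ = 75, SRAS is Y = 3379 + 4P. Setting AD = SRAS gives 1948 = 9P, so P = 216.44 and Y = 5327 − 5P = 4244.78.
Output 4244.78 is above potential 3679, so over time expected prices rise and SRAS shifts left until Y returns to 3679.
Long run: Y = 3679 on the AD curve gives 3679 = 5327 − 5P, so P = 329.60.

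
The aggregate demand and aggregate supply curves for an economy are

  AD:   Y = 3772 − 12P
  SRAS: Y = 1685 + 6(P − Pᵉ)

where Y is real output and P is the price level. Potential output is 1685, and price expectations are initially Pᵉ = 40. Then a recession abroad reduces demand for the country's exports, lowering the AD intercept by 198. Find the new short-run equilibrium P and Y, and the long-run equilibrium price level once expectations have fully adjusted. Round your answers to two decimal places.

Short run: P = 118.28, Y = 2154.67. Long run: P = 157.42.

AD shifts left: new AD is Y = 3574 − 12P. With Pᵉ = 40, SRAS is Y = 1445 + 6P.
Short run: 3574 − 12P = 1445 + 6P gives 2129 = 18P, so P = 118.28 and Y = 3574 − 12P = 2154.67.
Y = 2154.67 is above potential 1685; expectations adjust and SRAS shifts left until Y = 1685.
Long run: on the new AD curve, 1685 = 3574 − 12P gives P = 157.42.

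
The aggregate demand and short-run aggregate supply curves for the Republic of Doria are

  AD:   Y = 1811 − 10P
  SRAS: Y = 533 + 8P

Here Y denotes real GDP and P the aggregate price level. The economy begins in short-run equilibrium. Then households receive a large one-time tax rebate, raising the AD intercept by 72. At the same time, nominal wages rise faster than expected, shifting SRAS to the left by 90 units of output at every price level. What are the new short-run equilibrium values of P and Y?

After both shocks: AD is Y = 1883 − 10P and SRAS is Y = 443 + 8P.
Setting them equal: 1440 = 18P, so P = 80.
Y = 1883 − 10·80 = 1083.

P = 80, Y = 1083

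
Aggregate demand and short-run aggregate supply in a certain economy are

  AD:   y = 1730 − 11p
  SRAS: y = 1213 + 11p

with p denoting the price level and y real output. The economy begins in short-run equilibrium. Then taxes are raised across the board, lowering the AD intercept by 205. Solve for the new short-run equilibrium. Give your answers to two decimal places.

This is a negative demand shock: AD shifts left.
New AD: y = 1525 − 11p.
Set AD = SRAS: 1525 − 11p = 1213 + 11p, so 312 = 22p and p = 14.18.
Substituting into AD, y = 1369.00.

p = 14.18, y = 1369.00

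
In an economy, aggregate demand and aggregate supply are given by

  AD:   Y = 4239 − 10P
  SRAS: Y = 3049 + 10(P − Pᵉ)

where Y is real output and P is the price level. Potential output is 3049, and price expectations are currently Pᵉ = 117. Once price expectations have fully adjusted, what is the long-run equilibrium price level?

Long-run P = 119

Short run: with Pᵉ = 117, SRAS is Y = 1879 + 10P. Setting AD = SRAS gives 2360 = 20P, so P = 118 and Y = 4239 − 10·118 = 3059.
Output 3059 is above potential 3049, so over time expected prices rise and SRAS shifts left until Y returns to 3049.
Long run: Y = 3049 on the AD curve gives 3049 = 4239 − 10P, so P = 119.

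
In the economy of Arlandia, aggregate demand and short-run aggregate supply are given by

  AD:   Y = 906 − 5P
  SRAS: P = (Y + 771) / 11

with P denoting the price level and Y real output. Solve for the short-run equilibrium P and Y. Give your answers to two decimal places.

P = 104.81, Y = 381.94

Rearrange SRAS to Y = 11P − 771.
Set AD = SRAS: 906 − 5P = 11P − 771, so 1677 = 16P and P = 104.81.
Substituting into AD, Y = 906 − 5P = 381.94.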